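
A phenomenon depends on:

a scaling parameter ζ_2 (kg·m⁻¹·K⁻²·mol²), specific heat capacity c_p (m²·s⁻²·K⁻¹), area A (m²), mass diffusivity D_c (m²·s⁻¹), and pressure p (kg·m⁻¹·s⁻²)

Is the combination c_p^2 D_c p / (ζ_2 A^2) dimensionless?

no

Sum the exponent of each base dimension across the product:
  M: −[ζ_2]_M + 2·[c_p]_M − 2·[A]_M + [D_c]_M + [p]_M = −(1) + 2·(0) − 2·(0) + (0) + (1) = 0
  L: −[ζ_2]_L + 2·[c_p]_L − 2·[A]_L + [D_c]_L + [p]_L = −(-1) + 2·(2) − 2·(2) + (2) + (-1) = 2
  T: −[ζ_2]_T + 2·[c_p]_T − 2·[A]_T + [D_c]_T + [p]_T = −(0) + 2·(-2) − 2·(0) + (-1) + (-2) = -7
  Θ: −[ζ_2]_Θ + 2·[c_p]_Θ − 2·[A]_Θ + [D_c]_Θ + [p]_Θ = −(-2) + 2·(-1) − 2·(0) + (0) + (0) = 0
  N: −[ζ_2]_N + 2·[c_p]_N − 2·[A]_N + [D_c]_N + [p]_N = −(2) + 2·(0) − 2·(0) + (0) + (0) = -2
Net dimensions [L² T⁻⁷ N⁻²] ≠ [1] — not dimensionless.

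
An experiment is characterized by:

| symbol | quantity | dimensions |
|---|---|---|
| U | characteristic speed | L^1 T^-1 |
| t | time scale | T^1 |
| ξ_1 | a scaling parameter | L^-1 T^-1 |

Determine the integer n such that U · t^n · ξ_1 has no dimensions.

2

Balance the T exponent: (1)·n from t, plus (-1) + (-1) = -2 from the rest, must sum to zero.
n − 2 = 0, so n = 2.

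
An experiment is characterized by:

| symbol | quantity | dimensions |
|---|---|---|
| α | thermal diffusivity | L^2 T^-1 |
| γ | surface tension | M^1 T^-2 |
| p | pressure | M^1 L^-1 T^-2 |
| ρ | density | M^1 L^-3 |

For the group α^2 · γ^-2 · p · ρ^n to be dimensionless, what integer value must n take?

Balance the M exponent: (1)·n from ρ, plus 2·(0) − 2·(1) + (1) = -1 from the rest, must sum to zero.
n − 1 = 0, so n = 1.

1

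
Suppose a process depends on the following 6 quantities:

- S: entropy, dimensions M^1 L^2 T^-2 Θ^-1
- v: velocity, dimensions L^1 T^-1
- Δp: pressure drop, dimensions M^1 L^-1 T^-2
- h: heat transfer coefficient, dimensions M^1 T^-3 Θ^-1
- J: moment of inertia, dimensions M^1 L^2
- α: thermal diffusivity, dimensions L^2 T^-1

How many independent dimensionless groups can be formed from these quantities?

2

There are 6 variables and 4 base dimensions (M, L, T, Θ).
The dimension matrix has rank 4.
Independent dimensionless groups: 6 − 4 = 2.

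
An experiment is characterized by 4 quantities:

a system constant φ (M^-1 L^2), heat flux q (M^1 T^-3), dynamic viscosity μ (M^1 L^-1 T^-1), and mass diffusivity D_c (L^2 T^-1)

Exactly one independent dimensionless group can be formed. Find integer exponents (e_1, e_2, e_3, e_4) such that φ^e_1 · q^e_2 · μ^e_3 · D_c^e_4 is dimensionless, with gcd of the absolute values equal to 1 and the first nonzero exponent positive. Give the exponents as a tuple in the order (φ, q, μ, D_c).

(3, -1, 4, -1)

M: e_1·(-1) + e_2·(1) + e_3·(1) + e_4·(0) = 0
L: e_1·(2) + e_2·(0) + e_3·(-1) + e_4·(2) = 0
T: e_1·(0) + e_2·(-3) + e_3·(-1) + e_4·(-1) = 0
Solving this homogeneous linear system for the smallest-integer solution (first nonzero entry positive) gives (3, -1, 4, -1).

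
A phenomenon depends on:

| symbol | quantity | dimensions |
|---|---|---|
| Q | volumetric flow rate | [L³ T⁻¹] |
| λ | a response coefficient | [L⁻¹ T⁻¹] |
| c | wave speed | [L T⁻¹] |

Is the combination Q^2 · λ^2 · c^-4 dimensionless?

yes

Sum the exponent of each base dimension across the product:
  L: 2·[Q]_L + 2·[λ]_L − 4·[c]_L = 2·(3) + 2·(-1) − 4·(1) = 0
  T: 2·[Q]_T + 2·[λ]_T − 4·[c]_T = 2·(-1) + 2·(-1) − 4·(-1) = 0
All base exponents vanish — dimensionless.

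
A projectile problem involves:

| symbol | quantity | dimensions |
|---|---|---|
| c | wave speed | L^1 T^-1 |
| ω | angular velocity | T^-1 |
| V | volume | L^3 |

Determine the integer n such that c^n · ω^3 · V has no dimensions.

-3

Balance the L exponent: (1)·n from c, plus 3·(0) + (3) = 3 from the rest, must sum to zero.
n + 3 = 0, so n = -3.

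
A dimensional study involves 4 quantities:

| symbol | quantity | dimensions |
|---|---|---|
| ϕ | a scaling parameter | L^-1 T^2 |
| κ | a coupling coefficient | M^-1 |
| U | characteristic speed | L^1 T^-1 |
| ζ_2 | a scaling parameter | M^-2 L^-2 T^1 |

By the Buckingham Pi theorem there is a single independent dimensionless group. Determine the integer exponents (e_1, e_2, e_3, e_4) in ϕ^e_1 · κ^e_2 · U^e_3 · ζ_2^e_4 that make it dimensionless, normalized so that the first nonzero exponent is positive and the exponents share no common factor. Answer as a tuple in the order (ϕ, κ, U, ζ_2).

(1, -2, 3, 1)

M: e_1·(0) + e_2·(-1) + e_3·(0) + e_4·(-2) = 0
L: e_1·(-1) + e_2·(0) + e_3·(1) + e_4·(-2) = 0
T: e_1·(2) + e_2·(0) + e_3·(-1) + e_4·(1) = 0
Solving this homogeneous linear system for the smallest-integer solution (first nonzero entry positive) gives (1, -2, 3, 1).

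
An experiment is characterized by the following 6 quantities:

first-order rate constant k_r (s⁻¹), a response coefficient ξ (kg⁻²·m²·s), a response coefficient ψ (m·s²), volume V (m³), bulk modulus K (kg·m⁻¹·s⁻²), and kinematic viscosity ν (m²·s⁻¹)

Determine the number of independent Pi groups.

3

There are 6 variables and 3 base dimensions (M, L, T).
The dimension matrix has rank 3.
Independent dimensionless groups: 6 − 3 = 3.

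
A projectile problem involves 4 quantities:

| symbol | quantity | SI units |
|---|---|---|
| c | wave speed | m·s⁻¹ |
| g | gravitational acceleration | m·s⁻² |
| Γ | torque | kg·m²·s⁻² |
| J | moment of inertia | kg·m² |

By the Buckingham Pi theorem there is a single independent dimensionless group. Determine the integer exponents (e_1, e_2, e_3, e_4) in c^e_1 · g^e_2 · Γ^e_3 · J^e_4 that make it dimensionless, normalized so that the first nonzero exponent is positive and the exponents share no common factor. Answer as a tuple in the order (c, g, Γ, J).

M: e_1·(0) + e_2·(0) + e_3·(1) + e_4·(1) = 0
L: e_1·(1) + e_2·(1) + e_3·(2) + e_4·(2) = 0
T: e_1·(-1) + e_2·(-2) + e_3·(-2) + e_4·(0) = 0
Solving this homogeneous linear system for the smallest-integer solution (first nonzero entry positive) gives (2, -2, 1, -1).

(2, -2, 1, -1)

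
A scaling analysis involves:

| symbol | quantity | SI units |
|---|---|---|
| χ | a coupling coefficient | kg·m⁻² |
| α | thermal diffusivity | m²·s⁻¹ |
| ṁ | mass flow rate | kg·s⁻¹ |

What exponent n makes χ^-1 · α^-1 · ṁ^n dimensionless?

Balance the M exponent: (1)·n from ṁ, plus −(1) − (0) = -1 from the rest, must sum to zero.
n − 1 = 0, so n = 1.

1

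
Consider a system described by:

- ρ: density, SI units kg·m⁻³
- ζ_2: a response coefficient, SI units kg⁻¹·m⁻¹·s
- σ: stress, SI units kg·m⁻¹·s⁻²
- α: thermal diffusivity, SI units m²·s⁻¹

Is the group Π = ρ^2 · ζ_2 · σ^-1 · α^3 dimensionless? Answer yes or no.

yes

Sum the exponent of each base dimension across the product:
  M: 2·[ρ]_M + [ζ_2]_M − [σ]_M + 3·[α]_M = 2·(1) + (-1) − (1) + 3·(0) = 0
  L: 2·[ρ]_L + [ζ_2]_L − [σ]_L + 3·[α]_L = 2·(-3) + (-1) − (-1) + 3·(2) = 0
  T: 2·[ρ]_T + [ζ_2]_T − [σ]_T + 3·[α]_T = 2·(0) + (1) − (-2) + 3·(-1) = 0
All base exponents vanish — dimensionless.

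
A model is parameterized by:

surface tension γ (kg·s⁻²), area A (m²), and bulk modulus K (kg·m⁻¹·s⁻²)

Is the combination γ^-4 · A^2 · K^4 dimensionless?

Sum the exponent of each base dimension across the product:
  M: −4·[γ]_M + 2·[A]_M + 4·[K]_M = −4·(1) + 2·(0) + 4·(1) = 0
  L: −4·[γ]_L + 2·[A]_L + 4·[K]_L = −4·(0) + 2·(2) + 4·(-1) = 0
  T: −4·[γ]_T + 2·[A]_T + 4·[K]_T = −4·(-2) + 2·(0) + 4·(-2) = 0
  I: −4·[γ]_I + 2·[A]_I + 4·[K]_I = −4·(0) + 2·(0) + 4·(0) = 0
All base exponents vanish — dimensionless.

yes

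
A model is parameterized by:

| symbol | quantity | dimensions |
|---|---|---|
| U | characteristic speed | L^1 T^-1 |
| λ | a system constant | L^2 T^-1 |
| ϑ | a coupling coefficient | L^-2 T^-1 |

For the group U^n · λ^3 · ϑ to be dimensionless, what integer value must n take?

Balance the L exponent: (1)·n from U, plus 3·(2) + (-2) = 4 from the rest, must sum to zero.
n + 4 = 0, so n = -4.

-4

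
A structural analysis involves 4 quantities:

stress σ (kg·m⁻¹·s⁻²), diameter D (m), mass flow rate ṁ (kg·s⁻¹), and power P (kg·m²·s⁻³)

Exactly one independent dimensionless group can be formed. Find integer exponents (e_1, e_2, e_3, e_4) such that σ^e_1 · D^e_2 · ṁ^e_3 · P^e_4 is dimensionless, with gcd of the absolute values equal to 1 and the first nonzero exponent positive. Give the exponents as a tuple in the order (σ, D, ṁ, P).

M: e_1·(1) + e_2·(0) + e_3·(1) + e_4·(1) = 0
L: e_1·(-1) + e_2·(1) + e_3·(0) + e_4·(2) = 0
T: e_1·(-2) + e_2·(0) + e_3·(-1) + e_4·(-3) = 0
Solving this homogeneous linear system for the smallest-integer solution (first nonzero entry positive) gives (2, 4, -1, -1).

(2, 4, -1, -1)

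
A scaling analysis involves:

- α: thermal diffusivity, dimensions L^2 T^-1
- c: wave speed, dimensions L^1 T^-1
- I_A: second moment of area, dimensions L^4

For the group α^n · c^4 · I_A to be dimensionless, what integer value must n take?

Balance the L exponent: (2)·n from α, plus 4·(1) + (4) = 8 from the rest, must sum to zero.
2n + 8 = 0, so n = -4.

-4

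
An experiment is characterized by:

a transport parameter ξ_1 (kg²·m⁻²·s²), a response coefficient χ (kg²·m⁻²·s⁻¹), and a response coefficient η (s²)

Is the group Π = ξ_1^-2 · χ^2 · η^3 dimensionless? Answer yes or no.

Sum the exponent of each base dimension across the product:
  M: −2·[ξ_1]_M + 2·[χ]_M + 3·[η]_M = −2·(2) + 2·(2) + 3·(0) = 0
  L: −2·[ξ_1]_L + 2·[χ]_L + 3·[η]_L = −2·(-2) + 2·(-2) + 3·(0) = 0
  T: −2·[ξ_1]_T + 2·[χ]_T + 3·[η]_T = −2·(2) + 2·(-1) + 3·(2) = 0
All base exponents vanish — dimensionless.

yes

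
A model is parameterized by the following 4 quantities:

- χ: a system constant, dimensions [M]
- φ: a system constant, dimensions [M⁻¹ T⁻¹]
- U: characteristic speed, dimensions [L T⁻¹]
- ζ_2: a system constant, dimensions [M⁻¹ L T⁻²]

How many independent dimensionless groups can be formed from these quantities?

There are 4 variables and 3 base dimensions (M, L, T).
The dimension matrix has rank 3.
Independent dimensionless groups: 4 − 3 = 1.

1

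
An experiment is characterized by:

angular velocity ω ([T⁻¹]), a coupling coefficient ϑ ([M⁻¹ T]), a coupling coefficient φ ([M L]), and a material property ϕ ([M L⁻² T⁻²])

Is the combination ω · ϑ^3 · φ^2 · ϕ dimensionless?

yes

Sum the exponent of each base dimension across the product:
  M: [ω]_M + 3·[ϑ]_M + 2·[φ]_M + [ϕ]_M = (0) + 3·(-1) + 2·(1) + (1) = 0
  L: [ω]_L + 3·[ϑ]_L + 2·[φ]_L + [ϕ]_L = (0) + 3·(0) + 2·(1) + (-2) = 0
  T: [ω]_T + 3·[ϑ]_T + 2·[φ]_T + [ϕ]_T = (-1) + 3·(1) + 2·(0) + (-2) = 0
All base exponents vanish — dimensionless.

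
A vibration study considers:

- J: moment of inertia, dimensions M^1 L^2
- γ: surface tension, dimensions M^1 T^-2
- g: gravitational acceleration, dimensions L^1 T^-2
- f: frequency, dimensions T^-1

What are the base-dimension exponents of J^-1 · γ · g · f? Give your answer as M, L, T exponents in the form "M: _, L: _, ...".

M: 0, L: -1, T: -5

Collect each base-dimension exponent across the product:
  M: −(1) + (1) + (0) + (0) = 0
  L: −(2) + (0) + (1) + (0) = -1
  T: −(0) + (-2) + (-2) + (-1) = -5
So the dimensions are [L⁻¹ T⁻⁵].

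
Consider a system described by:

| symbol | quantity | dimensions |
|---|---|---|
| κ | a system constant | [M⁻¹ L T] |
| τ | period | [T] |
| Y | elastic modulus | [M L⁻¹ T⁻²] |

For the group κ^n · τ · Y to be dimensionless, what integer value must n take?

1

Balance the M exponent: (-1)·n from κ, plus (0) + (1) = 1 from the rest, must sum to zero.
−n + 1 = 0, so n = 1.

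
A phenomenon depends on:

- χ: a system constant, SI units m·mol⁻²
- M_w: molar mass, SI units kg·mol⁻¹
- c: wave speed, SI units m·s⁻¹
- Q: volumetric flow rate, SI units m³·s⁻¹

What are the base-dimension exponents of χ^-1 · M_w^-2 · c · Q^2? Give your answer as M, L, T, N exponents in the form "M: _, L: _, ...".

Collect each base-dimension exponent across the product:
  M: −(0) − 2·(1) + (0) + 2·(0) = -2
  L: −(1) − 2·(0) + (1) + 2·(3) = 6
  T: −(0) − 2·(0) + (-1) + 2·(-1) = -3
  N: −(-2) − 2·(-1) + (0) + 2·(0) = 4
So the dimensions are [M⁻² L⁶ T⁻³ N⁴].

M: -2, L: 6, T: -3, N: 4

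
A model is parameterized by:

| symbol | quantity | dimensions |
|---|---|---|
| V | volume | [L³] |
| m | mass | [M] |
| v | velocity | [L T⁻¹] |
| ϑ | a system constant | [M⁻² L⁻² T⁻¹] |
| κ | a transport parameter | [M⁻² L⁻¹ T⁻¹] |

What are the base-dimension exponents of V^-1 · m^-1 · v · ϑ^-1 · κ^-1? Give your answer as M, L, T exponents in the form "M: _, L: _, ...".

M: 3, L: 1, T: 1

Collect each base-dimension exponent across the product:
  M: −(0) − (1) + (0) − (-2) − (-2) = 3
  L: −(3) − (0) + (1) − (-2) − (-1) = 1
  T: −(0) − (0) + (-1) − (-1) − (-1) = 1
So the dimensions are [M³ L T].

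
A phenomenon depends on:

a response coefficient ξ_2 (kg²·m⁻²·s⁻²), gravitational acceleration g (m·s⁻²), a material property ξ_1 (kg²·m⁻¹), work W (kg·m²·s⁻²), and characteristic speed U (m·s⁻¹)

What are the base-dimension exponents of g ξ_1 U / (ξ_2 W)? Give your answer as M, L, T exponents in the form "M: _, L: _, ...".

M: -1, L: 1, T: 1

Collect each base-dimension exponent across the product:
  M: −(2) + (0) + (2) − (1) + (0) = -1
  L: −(-2) + (1) + (-1) − (2) + (1) = 1
  T: −(-2) + (-2) + (0) − (-2) + (-1) = 1
So the dimensions are [M⁻¹ L T].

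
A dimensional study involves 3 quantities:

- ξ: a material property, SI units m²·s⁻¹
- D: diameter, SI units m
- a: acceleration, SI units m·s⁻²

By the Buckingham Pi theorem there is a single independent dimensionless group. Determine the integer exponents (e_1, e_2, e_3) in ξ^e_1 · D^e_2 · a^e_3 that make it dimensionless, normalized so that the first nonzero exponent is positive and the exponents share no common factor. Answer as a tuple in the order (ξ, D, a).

L: e_1·(2) + e_2·(1) + e_3·(1) = 0
T: e_1·(-1) + e_2·(0) + e_3·(-2) = 0
Solving this homogeneous linear system for the smallest-integer solution (first nonzero entry positive) gives (2, -3, -1).

(2, -3, -1)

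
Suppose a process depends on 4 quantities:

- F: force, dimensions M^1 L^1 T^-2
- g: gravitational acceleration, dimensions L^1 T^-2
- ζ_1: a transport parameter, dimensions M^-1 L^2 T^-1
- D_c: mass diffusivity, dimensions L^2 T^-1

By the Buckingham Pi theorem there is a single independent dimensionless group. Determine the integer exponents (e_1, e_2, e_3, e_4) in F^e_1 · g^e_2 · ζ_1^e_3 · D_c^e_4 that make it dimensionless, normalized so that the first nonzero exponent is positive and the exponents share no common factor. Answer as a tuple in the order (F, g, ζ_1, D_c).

(1, -1, 1, -1)

M: e_1·(1) + e_2·(0) + e_3·(-1) + e_4·(0) = 0
L: e_1·(1) + e_2·(1) + e_3·(2) + e_4·(2) = 0
T: e_1·(-2) + e_2·(-2) + e_3·(-1) + e_4·(-1) = 0
Solving this homogeneous linear system for the smallest-integer solution (first nonzero entry positive) gives (1, -1, 1, -1).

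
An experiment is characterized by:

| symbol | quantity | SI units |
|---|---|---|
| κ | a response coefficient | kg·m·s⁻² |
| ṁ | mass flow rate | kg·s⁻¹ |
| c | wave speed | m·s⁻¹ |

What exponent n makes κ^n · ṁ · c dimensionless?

Balance the M exponent: (1)·n from κ, plus (1) + (0) = 1 from the rest, must sum to zero.
n + 1 = 0, so n = -1.

-1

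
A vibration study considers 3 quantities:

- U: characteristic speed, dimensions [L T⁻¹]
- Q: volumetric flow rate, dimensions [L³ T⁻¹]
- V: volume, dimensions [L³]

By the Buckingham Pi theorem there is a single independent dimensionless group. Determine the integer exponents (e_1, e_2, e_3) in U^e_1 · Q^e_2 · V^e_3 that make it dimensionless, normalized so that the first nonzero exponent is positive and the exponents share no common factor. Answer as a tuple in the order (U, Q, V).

L: e_1·(1) + e_2·(3) + e_3·(3) = 0
T: e_1·(-1) + e_2·(-1) + e_3·(0) = 0
Solving this homogeneous linear system for the smallest-integer solution (first nonzero entry positive) gives (3, -3, 2).

(3, -3, 2)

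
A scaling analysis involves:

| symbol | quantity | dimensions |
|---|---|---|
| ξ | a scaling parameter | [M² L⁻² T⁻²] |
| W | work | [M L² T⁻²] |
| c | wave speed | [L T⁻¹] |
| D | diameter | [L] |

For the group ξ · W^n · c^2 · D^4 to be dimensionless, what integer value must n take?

-2

Balance the M exponent: (1)·n from W, plus (2) + 2·(0) + 4·(0) = 2 from the rest, must sum to zero.
n + 2 = 0, so n = -2.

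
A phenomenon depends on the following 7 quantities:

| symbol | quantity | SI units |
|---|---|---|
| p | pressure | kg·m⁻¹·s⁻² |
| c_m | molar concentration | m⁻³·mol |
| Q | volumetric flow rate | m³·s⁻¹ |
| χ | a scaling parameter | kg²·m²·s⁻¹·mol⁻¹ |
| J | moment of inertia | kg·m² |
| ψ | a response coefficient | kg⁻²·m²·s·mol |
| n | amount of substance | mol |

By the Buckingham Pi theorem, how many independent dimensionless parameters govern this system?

There are 7 variables and 4 base dimensions (M, L, T, N).
The dimension matrix has rank 4.
Independent dimensionless groups: 7 − 4 = 3.

3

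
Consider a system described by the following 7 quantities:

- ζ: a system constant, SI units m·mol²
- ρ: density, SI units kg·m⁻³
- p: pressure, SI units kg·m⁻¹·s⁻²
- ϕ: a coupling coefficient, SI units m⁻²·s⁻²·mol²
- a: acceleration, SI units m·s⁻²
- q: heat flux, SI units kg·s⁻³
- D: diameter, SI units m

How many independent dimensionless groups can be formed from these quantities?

There are 7 variables and 4 base dimensions (M, L, T, N).
The dimension matrix has rank 4.
Independent dimensionless groups: 7 − 4 = 3.

3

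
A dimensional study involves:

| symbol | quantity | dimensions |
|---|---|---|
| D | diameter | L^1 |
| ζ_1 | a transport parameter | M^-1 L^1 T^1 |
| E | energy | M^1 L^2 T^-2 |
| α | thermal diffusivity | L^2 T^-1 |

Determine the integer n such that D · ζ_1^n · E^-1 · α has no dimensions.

-1

Balance the M exponent: (-1)·n from ζ_1, plus (0) − (1) + (0) = -1 from the rest, must sum to zero.
−n − 1 = 0, so n = -1.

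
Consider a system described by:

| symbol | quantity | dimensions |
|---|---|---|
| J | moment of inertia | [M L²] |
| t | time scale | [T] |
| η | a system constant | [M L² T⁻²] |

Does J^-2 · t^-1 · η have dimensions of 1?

no

Sum the exponent of each base dimension across the product:
  M: −2·[J]_M − [t]_M + [η]_M = −2·(1) − (0) + (1) = -1
  L: −2·[J]_L − [t]_L + [η]_L = −2·(2) − (0) + (2) = -2
  T: −2·[J]_T − [t]_T + [η]_T = −2·(0) − (1) + (-2) = -3
Net dimensions [M⁻¹ L⁻² T⁻³] ≠ [1] — not dimensionless.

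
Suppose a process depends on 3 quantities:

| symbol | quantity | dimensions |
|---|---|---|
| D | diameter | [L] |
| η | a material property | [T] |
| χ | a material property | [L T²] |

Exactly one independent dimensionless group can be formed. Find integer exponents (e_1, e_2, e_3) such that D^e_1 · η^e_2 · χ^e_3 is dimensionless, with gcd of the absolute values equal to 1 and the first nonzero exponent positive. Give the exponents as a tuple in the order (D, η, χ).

(1, 2, -1)

L: e_1·(1) + e_2·(0) + e_3·(1) = 0
T: e_1·(0) + e_2·(1) + e_3·(2) = 0
Solving this homogeneous linear system for the smallest-integer solution (first nonzero entry positive) gives (1, 2, -1).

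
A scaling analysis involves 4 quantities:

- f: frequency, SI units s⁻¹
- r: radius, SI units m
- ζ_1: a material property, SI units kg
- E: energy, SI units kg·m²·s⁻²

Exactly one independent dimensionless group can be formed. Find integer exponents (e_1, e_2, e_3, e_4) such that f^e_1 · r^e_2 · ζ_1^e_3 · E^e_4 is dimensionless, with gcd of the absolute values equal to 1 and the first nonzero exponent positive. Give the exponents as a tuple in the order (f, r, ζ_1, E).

M: e_1·(0) + e_2·(0) + e_3·(1) + e_4·(1) = 0
L: e_1·(0) + e_2·(1) + e_3·(0) + e_4·(2) = 0
T: e_1·(-1) + e_2·(0) + e_3·(0) + e_4·(-2) = 0
Solving this homogeneous linear system for the smallest-integer solution (first nonzero entry positive) gives (2, 2, 1, -1).

(2, 2, 1, -1)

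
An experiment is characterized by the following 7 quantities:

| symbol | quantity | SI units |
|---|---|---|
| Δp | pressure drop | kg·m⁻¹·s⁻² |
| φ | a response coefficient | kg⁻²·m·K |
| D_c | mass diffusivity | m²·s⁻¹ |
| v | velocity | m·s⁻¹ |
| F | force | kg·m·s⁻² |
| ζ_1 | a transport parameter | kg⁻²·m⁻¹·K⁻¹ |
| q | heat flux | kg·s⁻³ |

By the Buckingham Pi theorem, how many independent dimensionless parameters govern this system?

There are 7 variables and 4 base dimensions (M, L, T, Θ).
The dimension matrix has rank 4.
Independent dimensionless groups: 7 − 4 = 3.

3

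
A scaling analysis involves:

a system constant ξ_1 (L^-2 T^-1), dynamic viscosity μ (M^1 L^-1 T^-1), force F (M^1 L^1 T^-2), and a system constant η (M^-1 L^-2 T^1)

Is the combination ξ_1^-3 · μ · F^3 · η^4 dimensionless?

Sum the exponent of each base dimension across the product:
  M: −3·[ξ_1]_M + [μ]_M + 3·[F]_M + 4·[η]_M = −3·(0) + (1) + 3·(1) + 4·(-1) = 0
  L: −3·[ξ_1]_L + [μ]_L + 3·[F]_L + 4·[η]_L = −3·(-2) + (-1) + 3·(1) + 4·(-2) = 0
  T: −3·[ξ_1]_T + [μ]_T + 3·[F]_T + 4·[η]_T = −3·(-1) + (-1) + 3·(-2) + 4·(1) = 0
All base exponents vanish — dimensionless.

yes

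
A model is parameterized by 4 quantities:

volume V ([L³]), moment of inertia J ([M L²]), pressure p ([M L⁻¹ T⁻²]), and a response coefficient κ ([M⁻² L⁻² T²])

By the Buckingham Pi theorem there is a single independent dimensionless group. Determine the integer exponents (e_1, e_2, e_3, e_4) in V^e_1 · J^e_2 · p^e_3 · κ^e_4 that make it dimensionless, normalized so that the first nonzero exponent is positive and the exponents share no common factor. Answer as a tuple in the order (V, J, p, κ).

(1, 3, 3, 3)

M: e_1·(0) + e_2·(1) + e_3·(1) + e_4·(-2) = 0
L: e_1·(3) + e_2·(2) + e_3·(-1) + e_4·(-2) = 0
T: e_1·(0) + e_2·(0) + e_3·(-2) + e_4·(2) = 0
Solving this homogeneous linear system for the smallest-integer solution (first nonzero entry positive) gives (1, 3, 3, 3).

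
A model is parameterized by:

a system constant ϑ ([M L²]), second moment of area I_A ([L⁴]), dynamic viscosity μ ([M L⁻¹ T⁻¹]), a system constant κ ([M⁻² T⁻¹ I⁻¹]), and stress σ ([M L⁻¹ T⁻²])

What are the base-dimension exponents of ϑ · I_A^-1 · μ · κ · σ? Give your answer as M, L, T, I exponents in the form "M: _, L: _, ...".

Collect each base-dimension exponent across the product:
  M: (1) − (0) + (1) + (-2) + (1) = 1
  L: (2) − (4) + (-1) + (0) + (-1) = -4
  T: (0) − (0) + (-1) + (-1) + (-2) = -4
  I: (0) − (0) + (0) + (-1) + (0) = -1
So the dimensions are [M L⁻⁴ T⁻⁴ I⁻¹].

M: 1, L: -4, T: -4, I: -1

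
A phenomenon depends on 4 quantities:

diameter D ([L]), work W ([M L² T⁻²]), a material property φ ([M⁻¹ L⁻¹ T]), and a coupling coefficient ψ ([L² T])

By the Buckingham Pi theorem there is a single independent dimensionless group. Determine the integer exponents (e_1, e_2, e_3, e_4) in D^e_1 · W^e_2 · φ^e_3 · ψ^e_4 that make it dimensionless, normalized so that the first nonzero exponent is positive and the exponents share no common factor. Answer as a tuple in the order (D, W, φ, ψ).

M: e_1·(0) + e_2·(1) + e_3·(-1) + e_4·(0) = 0
L: e_1·(1) + e_2·(2) + e_3·(-1) + e_4·(2) = 0
T: e_1·(0) + e_2·(-2) + e_3·(1) + e_4·(1) = 0
Solving this homogeneous linear system for the smallest-integer solution (first nonzero entry positive) gives (3, -1, -1, -1).

(3, -1, -1, -1)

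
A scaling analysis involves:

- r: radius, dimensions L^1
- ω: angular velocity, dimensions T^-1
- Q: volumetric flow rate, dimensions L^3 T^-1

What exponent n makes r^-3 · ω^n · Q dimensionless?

-1

Balance the T exponent: (-1)·n from ω, plus −3·(0) + (-1) = -1 from the rest, must sum to zero.
−n − 1 = 0, so n = -1.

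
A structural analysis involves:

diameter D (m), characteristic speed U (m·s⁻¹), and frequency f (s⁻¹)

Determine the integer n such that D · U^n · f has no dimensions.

-1

Balance the L exponent: (1)·n from U, plus (1) + (0) = 1 from the rest, must sum to zero.
n + 1 = 0, so n = -1.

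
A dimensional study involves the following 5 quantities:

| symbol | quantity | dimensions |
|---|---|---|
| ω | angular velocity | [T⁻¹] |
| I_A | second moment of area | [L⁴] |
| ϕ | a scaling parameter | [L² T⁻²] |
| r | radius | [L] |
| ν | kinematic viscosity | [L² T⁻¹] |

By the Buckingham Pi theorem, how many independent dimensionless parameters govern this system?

3

There are 5 variables and 2 base dimensions (L, T).
The dimension matrix has rank 2.
Independent dimensionless groups: 5 − 2 = 3.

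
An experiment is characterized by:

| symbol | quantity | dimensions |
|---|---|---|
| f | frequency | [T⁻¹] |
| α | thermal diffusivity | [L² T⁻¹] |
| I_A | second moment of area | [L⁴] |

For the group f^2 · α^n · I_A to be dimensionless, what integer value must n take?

Balance the L exponent: (2)·n from α, plus 2·(0) + (4) = 4 from the rest, must sum to zero.
2n + 4 = 0, so n = -2.

-2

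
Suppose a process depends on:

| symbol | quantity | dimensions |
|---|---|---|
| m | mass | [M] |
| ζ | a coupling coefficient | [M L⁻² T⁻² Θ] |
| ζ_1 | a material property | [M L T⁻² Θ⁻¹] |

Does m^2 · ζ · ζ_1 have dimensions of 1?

no

Sum the exponent of each base dimension across the product:
  M: 2·[m]_M + [ζ]_M + [ζ_1]_M = 2·(1) + (1) + (1) = 4
  L: 2·[m]_L + [ζ]_L + [ζ_1]_L = 2·(0) + (-2) + (1) = -1
  T: 2·[m]_T + [ζ]_T + [ζ_1]_T = 2·(0) + (-2) + (-2) = -4
  Θ: 2·[m]_Θ + [ζ]_Θ + [ζ_1]_Θ = 2·(0) + (1) + (-1) = 0
Net dimensions [M⁴ L⁻¹ T⁻⁴] ≠ [1] — not dimensionless.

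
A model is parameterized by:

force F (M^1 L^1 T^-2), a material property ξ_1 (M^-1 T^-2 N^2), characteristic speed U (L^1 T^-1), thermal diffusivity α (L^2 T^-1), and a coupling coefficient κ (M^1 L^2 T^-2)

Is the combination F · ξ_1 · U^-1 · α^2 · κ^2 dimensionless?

no

Sum the exponent of each base dimension across the product:
  M: [F]_M + [ξ_1]_M − [U]_M + 2·[α]_M + 2·[κ]_M = (1) + (-1) − (0) + 2·(0) + 2·(1) = 2
  L: [F]_L + [ξ_1]_L − [U]_L + 2·[α]_L + 2·[κ]_L = (1) + (0) − (1) + 2·(2) + 2·(2) = 8
  T: [F]_T + [ξ_1]_T − [U]_T + 2·[α]_T + 2·[κ]_T = (-2) + (-2) − (-1) + 2·(-1) + 2·(-2) = -9
  N: [F]_N + [ξ_1]_N − [U]_N + 2·[α]_N + 2·[κ]_N = (0) + (2) − (0) + 2·(0) + 2·(0) = 2
Net dimensions [M² L⁸ T⁻⁹ N²] ≠ [1] — not dimensionless.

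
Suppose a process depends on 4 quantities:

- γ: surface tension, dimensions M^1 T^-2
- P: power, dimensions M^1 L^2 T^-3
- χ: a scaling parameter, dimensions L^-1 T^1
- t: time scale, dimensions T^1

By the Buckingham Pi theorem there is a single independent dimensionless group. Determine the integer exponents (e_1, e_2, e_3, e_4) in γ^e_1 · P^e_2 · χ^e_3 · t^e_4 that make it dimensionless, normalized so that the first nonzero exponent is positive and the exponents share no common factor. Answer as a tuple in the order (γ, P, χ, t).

(1, -1, -2, 1)

M: e_1·(1) + e_2·(1) + e_3·(0) + e_4·(0) = 0
L: e_1·(0) + e_2·(2) + e_3·(-1) + e_4·(0) = 0
T: e_1·(-2) + e_2·(-3) + e_3·(1) + e_4·(1) = 0
Solving this homogeneous linear system for the smallest-integer solution (first nonzero entry positive) gives (1, -1, -2, 1).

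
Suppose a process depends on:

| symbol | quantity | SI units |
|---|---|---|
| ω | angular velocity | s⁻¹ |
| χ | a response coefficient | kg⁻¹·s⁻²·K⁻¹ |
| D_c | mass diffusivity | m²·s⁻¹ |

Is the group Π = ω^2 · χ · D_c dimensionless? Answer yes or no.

Sum the exponent of each base dimension across the product:
  M: 2·[ω]_M + [χ]_M + [D_c]_M = 2·(0) + (-1) + (0) = -1
  L: 2·[ω]_L + [χ]_L + [D_c]_L = 2·(0) + (0) + (2) = 2
  T: 2·[ω]_T + [χ]_T + [D_c]_T = 2·(-1) + (-2) + (-1) = -5
  Θ: 2·[ω]_Θ + [χ]_Θ + [D_c]_Θ = 2·(0) + (-1) + (0) = -1
Net dimensions [M⁻¹ L² T⁻⁵ Θ⁻¹] ≠ [1] — not dimensionless.

no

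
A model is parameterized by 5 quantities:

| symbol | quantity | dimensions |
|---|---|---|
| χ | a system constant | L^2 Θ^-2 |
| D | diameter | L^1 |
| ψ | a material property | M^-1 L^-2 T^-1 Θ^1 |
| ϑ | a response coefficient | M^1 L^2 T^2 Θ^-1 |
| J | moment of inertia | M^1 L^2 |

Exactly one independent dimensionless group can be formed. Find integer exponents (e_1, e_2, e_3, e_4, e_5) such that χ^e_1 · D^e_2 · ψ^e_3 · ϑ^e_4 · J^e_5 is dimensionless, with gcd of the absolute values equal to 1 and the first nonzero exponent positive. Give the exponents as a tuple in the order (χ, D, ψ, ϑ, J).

M: e_1·(0) + e_2·(0) + e_3·(-1) + e_4·(1) + e_5·(1) = 0
L: e_1·(2) + e_2·(1) + e_3·(-2) + e_4·(2) + e_5·(2) = 0
T: e_1·(0) + e_2·(0) + e_3·(-1) + e_4·(2) + e_5·(0) = 0
Θ: e_1·(-2) + e_2·(0) + e_3·(1) + e_4·(-1) + e_5·(0) = 0
Solving this homogeneous linear system for the smallest-integer solution (first nonzero entry positive) gives (1, -2, 4, 2, 2).

(1, -2, 4, 2, 2)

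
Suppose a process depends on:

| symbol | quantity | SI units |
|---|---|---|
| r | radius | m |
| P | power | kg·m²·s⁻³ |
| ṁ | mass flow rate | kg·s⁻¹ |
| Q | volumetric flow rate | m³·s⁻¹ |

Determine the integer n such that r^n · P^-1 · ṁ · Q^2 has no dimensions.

Balance the L exponent: (1)·n from r, plus −(2) + (0) + 2·(3) = 4 from the rest, must sum to zero.
n + 4 = 0, so n = -4.

-4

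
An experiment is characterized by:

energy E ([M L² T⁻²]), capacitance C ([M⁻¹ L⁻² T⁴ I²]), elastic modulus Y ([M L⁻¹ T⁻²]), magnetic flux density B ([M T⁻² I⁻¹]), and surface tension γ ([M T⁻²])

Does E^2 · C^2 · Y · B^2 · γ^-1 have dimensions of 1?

no

Sum the exponent of each base dimension across the product:
  M: 2·[E]_M + 2·[C]_M + [Y]_M + 2·[B]_M − [γ]_M = 2·(1) + 2·(-1) + (1) + 2·(1) − (1) = 2
  L: 2·[E]_L + 2·[C]_L + [Y]_L + 2·[B]_L − [γ]_L = 2·(2) + 2·(-2) + (-1) + 2·(0) − (0) = -1
  T: 2·[E]_T + 2·[C]_T + [Y]_T + 2·[B]_T − [γ]_T = 2·(-2) + 2·(4) + (-2) + 2·(-2) − (-2) = 0
  I: 2·[E]_I + 2·[C]_I + [Y]_I + 2·[B]_I − [γ]_I = 2·(0) + 2·(2) + (0) + 2·(-1) − (0) = 2
Net dimensions [M² L⁻¹ I²] ≠ [1] — not dimensionless.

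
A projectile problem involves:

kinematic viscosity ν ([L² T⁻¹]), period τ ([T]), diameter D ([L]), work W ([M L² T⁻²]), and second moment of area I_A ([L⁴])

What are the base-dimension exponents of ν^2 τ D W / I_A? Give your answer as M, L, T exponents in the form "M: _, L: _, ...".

Collect each base-dimension exponent across the product:
  M: 2·(0) + (0) + (0) + (1) − (0) = 1
  L: 2·(2) + (0) + (1) + (2) − (4) = 3
  T: 2·(-1) + (1) + (0) + (-2) − (0) = -3
So the dimensions are [M L³ T⁻³].

M: 1, L: 3, T: -3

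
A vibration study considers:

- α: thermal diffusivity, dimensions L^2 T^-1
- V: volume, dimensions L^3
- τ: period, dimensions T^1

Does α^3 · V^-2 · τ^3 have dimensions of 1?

Sum the exponent of each base dimension across the product:
  L: 3·[α]_L − 2·[V]_L + 3·[τ]_L = 3·(2) − 2·(3) + 3·(0) = 0
  T: 3·[α]_T − 2·[V]_T + 3·[τ]_T = 3·(-1) − 2·(0) + 3·(1) = 0
All base exponents vanish — dimensionless.

yes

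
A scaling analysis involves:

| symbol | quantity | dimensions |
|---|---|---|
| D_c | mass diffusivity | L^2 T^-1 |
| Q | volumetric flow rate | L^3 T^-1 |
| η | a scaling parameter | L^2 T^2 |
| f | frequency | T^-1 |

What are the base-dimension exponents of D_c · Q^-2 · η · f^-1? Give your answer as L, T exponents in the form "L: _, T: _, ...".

L: -2, T: 4

Collect each base-dimension exponent across the product:
  L: (2) − 2·(3) + (2) − (0) = -2
  T: (-1) − 2·(-1) + (2) − (-1) = 4
So the dimensions are [L⁻² T⁴].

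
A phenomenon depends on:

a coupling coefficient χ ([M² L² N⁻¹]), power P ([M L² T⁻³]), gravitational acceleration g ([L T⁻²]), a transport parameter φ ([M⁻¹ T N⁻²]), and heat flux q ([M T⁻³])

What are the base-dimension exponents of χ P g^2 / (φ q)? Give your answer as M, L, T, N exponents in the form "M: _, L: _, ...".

Collect each base-dimension exponent across the product:
  M: (2) + (1) + 2·(0) − (-1) − (1) = 3
  L: (2) + (2) + 2·(1) − (0) − (0) = 6
  T: (0) + (-3) + 2·(-2) − (1) − (-3) = -5
  N: (-1) + (0) + 2·(0) − (-2) − (0) = 1
So the dimensions are [M³ L⁶ T⁻⁵ N].

M: 3, L: 6, T: -5, N: 1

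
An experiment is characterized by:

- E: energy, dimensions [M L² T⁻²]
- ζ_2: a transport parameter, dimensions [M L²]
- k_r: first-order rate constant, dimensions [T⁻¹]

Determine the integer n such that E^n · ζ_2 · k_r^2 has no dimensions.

-1

Balance the M exponent: (1)·n from E, plus (1) + 2·(0) = 1 from the rest, must sum to zero.
n + 1 = 0, so n = -1.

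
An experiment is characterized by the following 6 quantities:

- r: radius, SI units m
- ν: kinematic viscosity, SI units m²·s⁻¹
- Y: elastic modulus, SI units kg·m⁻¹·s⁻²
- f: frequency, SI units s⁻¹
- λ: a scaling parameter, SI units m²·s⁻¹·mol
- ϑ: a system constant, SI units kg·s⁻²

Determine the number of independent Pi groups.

2

There are 6 variables and 4 base dimensions (M, L, T, N).
The dimension matrix has rank 4.
Independent dimensionless groups: 6 − 4 = 2.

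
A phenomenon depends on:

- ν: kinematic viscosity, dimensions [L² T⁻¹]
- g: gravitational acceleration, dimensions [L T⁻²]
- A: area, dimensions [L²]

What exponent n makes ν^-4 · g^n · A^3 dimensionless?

Balance the L exponent: (1)·n from g, plus −4·(2) + 3·(2) = -2 from the rest, must sum to zero.
n − 2 = 0, so n = 2.

2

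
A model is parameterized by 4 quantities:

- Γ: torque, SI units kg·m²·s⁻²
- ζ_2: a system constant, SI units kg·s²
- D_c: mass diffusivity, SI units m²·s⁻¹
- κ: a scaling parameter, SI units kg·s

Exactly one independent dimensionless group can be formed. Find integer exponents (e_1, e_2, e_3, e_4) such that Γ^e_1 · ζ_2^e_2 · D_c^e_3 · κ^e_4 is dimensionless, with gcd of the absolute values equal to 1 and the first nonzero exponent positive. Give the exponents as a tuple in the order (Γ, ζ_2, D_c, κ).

M: e_1·(1) + e_2·(1) + e_3·(0) + e_4·(1) = 0
L: e_1·(2) + e_2·(0) + e_3·(2) + e_4·(0) = 0
T: e_1·(-2) + e_2·(2) + e_3·(-1) + e_4·(1) = 0
Solving this homogeneous linear system for the smallest-integer solution (first nonzero entry positive) gives (1, 2, -1, -3).

(1, 2, -1, -3)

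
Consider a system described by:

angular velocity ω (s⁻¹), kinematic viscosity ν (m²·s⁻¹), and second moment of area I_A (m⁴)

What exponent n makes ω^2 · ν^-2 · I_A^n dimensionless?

1

Balance the L exponent: (4)·n from I_A, plus 2·(0) − 2·(2) = -4 from the rest, must sum to zero.
4n − 4 = 0, so n = 1.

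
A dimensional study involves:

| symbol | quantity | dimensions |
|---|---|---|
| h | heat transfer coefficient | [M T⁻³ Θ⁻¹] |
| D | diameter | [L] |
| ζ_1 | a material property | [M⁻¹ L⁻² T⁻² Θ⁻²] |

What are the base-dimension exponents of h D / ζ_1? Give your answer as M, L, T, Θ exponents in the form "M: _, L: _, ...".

Collect each base-dimension exponent across the product:
  M: (1) + (0) − (-1) = 2
  L: (0) + (1) − (-2) = 3
  T: (-3) + (0) − (-2) = -1
  Θ: (-1) + (0) − (-2) = 1
So the dimensions are [M² L³ T⁻¹ Θ].

M: 2, L: 3, T: -1, Θ: 1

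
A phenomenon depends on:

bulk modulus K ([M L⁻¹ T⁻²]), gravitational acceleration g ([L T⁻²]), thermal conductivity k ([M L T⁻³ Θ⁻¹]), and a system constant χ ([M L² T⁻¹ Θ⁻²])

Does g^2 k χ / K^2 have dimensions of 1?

no

Sum the exponent of each base dimension across the product:
  M: −2·[K]_M + 2·[g]_M + [k]_M + [χ]_M = −2·(1) + 2·(0) + (1) + (1) = 0
  L: −2·[K]_L + 2·[g]_L + [k]_L + [χ]_L = −2·(-1) + 2·(1) + (1) + (2) = 7
  T: −2·[K]_T + 2·[g]_T + [k]_T + [χ]_T = −2·(-2) + 2·(-2) + (-3) + (-1) = -4
  Θ: −2·[K]_Θ + 2·[g]_Θ + [k]_Θ + [χ]_Θ = −2·(0) + 2·(0) + (-1) + (-2) = -3
Net dimensions [L⁷ T⁻⁴ Θ⁻³] ≠ [1] — not dimensionless.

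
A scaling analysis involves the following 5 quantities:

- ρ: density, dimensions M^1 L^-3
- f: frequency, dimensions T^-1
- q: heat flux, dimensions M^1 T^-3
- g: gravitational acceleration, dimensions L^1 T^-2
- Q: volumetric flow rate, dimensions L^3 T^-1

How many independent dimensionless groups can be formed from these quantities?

There are 5 variables and 3 base dimensions (M, L, T).
The dimension matrix has rank 3.
Independent dimensionless groups: 5 − 3 = 2.

2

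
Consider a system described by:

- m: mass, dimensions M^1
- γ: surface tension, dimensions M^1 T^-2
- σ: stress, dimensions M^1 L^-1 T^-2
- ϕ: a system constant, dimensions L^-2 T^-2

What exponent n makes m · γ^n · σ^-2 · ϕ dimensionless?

1

Balance the M exponent: (1)·n from γ, plus (1) − 2·(1) + (0) = -1 from the rest, must sum to zero.
n − 1 = 0, so n = 1.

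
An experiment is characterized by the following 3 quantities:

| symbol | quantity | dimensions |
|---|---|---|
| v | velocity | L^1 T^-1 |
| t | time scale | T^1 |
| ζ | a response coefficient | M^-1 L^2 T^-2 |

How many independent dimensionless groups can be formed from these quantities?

0

There are 3 variables and 3 base dimensions (M, L, T).
The dimension matrix has rank 3.
Independent dimensionless groups: 3 − 3 = 0.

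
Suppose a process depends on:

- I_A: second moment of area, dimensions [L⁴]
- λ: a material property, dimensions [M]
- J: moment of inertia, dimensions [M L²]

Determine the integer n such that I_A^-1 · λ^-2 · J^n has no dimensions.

Balance the M exponent: (1)·n from J, plus −(0) − 2·(1) = -2 from the rest, must sum to zero.
n − 2 = 0, so n = 2.

2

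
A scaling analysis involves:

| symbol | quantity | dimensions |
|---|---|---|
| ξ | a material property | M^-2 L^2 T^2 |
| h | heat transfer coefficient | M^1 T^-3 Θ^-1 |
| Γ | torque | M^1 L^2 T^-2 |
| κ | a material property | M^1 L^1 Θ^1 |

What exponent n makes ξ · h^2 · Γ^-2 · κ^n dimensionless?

Balance the M exponent: (1)·n from κ, plus (-2) + 2·(1) − 2·(1) = -2 from the rest, must sum to zero.
n − 2 = 0, so n = 2.

2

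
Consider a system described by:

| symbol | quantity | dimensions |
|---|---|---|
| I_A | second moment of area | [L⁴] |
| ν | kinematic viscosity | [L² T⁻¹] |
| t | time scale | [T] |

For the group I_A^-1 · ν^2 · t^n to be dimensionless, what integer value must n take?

Balance the T exponent: (1)·n from t, plus −(0) + 2·(-1) = -2 from the rest, must sum to zero.
n − 2 = 0, so n = 2.

2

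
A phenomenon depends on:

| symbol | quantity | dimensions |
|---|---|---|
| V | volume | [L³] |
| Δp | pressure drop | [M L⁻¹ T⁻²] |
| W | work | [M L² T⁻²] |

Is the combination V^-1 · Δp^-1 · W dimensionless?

yes

Sum the exponent of each base dimension across the product:
  M: −[V]_M − [Δp]_M + [W]_M = −(0) − (1) + (1) = 0
  L: −[V]_L − [Δp]_L + [W]_L = −(3) − (-1) + (2) = 0
  T: −[V]_T − [Δp]_T + [W]_T = −(0) − (-2) + (-2) = 0
  Θ: −[V]_Θ − [Δp]_Θ + [W]_Θ = −(0) − (0) + (0) = 0
All base exponents vanish — dimensionless.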